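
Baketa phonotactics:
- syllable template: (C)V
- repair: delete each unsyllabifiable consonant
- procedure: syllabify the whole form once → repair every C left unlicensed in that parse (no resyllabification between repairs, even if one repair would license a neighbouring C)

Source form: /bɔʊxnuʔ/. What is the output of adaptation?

bɔʊnu

The consonants /x/, /ʔ/ cannot be parsed into a legal (C)V syllable (no codas are permitted; onsets are limited to one consonant).
Deleting the stranded consonants removes /x/, /ʔ/.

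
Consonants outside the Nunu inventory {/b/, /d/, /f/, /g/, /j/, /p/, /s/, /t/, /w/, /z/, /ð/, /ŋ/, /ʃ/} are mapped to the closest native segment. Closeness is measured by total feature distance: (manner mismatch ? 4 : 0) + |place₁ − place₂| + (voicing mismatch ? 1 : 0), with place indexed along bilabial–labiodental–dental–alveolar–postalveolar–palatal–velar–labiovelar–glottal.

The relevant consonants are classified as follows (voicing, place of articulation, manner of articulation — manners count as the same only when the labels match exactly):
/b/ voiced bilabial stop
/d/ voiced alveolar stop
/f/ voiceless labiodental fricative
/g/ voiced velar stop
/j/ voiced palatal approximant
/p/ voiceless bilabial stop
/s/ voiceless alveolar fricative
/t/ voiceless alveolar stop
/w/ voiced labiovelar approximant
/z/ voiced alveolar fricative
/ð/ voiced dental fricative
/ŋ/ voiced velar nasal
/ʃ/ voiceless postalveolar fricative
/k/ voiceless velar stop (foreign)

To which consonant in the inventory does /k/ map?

/g/ is closest: same manner (stop), place distance 0 (velar→velar), voicing differs (+1); total 1. Next closest is /t/ at distance 3.

g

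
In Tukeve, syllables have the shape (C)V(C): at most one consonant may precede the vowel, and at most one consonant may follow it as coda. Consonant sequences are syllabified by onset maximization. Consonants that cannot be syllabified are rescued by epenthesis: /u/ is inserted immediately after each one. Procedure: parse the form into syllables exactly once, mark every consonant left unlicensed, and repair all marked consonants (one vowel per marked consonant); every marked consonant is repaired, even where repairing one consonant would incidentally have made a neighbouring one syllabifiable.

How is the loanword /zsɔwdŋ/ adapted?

Syllabifying with onset maximization leaves /z/, /d/, /ŋ/ stranded (at most one coda consonant is licensed; onsets are limited to one consonant).
Each unlicensed consonant becomes the onset of a new syllable: /z/ → /zu/, /d/ → /du/, /ŋ/ → /ŋu/.

zusɔwduŋu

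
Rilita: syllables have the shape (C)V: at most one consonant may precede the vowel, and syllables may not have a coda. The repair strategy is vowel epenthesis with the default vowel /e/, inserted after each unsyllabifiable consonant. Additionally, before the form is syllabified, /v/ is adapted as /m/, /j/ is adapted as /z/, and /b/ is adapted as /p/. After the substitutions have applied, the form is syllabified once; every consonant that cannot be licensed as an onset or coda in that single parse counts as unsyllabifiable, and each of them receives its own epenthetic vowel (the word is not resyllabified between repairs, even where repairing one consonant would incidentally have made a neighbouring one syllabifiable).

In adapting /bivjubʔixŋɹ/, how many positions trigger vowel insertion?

5

After substitution the input is /pimzupʔixŋɹ/.
The unsyllabifiable consonants are /m/, /p/, /x/, /ŋ/, /ɹ/; each receives one epenthetic vowel.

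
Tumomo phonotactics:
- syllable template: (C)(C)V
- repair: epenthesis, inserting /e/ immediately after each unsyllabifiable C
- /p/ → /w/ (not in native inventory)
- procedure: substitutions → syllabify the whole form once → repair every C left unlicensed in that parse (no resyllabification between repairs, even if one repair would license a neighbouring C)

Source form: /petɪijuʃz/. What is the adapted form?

wetɪijuʃeze

Substitution: /p/ → /w/, giving /wetɪijuʃz/.
Syllabifying with onset maximization leaves /ʃ/, /z/ stranded (no codas are permitted; onsets may contain at most 2 consonants).
Inserting the epenthetic vowel yields /ʃ/ → /ʃe/, /z/ → /ze/.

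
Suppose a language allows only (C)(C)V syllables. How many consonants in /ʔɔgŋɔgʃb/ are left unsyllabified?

The consonants /g/, /ʃ/, /b/ cannot be parsed into a legal (C)(C)V syllable (no codas are permitted; onsets may contain at most 2 consonants).

3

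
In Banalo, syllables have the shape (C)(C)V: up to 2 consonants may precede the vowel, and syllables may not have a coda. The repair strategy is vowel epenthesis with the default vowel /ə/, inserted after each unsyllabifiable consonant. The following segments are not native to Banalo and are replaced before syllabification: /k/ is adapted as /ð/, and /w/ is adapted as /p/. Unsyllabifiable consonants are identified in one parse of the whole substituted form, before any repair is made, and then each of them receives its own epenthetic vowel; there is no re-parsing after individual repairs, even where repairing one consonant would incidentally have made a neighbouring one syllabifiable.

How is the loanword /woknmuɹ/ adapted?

Substitution: /w/ → /p/, /k/ → /ð/, giving /poðnmuɹ/.
Syllabifying with onset maximization leaves /ð/, /ɹ/ stranded (no codas are permitted; onsets may contain at most 2 consonants).
Each unlicensed consonant becomes the onset of a new syllable: /ð/ → /ðə/, /ɹ/ → /ɹə/.

poðənmuɹə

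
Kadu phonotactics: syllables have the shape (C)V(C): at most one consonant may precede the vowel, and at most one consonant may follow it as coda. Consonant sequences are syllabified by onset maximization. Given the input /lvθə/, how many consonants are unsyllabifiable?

The consonants /l/, /v/ cannot be parsed into a legal (C)V(C) syllable (at most one coda consonant is licensed; onsets are limited to one consonant).

2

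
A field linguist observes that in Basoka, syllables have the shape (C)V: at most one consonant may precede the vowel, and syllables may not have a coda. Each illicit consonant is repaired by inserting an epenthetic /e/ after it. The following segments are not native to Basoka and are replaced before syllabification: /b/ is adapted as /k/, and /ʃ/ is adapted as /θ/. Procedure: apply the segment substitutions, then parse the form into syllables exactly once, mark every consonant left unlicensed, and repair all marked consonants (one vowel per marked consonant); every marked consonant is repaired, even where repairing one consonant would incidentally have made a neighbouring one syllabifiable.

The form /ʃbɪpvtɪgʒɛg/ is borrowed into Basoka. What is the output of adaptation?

Substitution: /ʃ/ → /θ/, /b/ → /k/, giving /θkɪpvtɪgʒɛg/.
The consonants /θ/, /p/, /v/, /g/, /g/ cannot be parsed into a legal (C)V syllable (no codas are permitted; onsets are limited to one consonant).
Inserting the epenthetic vowel yields /θ/ → /θe/, /p/ → /pe/, /v/ → /ve/, /g/ → /ge/, /g/ → /ge/.

θekɪpevetɪgeʒɛge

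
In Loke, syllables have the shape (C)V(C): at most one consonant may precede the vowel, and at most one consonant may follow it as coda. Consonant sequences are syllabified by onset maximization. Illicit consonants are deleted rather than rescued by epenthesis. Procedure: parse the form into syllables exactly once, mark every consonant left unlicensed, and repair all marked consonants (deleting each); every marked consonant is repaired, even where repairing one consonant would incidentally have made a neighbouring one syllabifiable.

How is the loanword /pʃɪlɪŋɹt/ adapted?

ʃɪlɪŋ

Syllabifying with onset maximization leaves /p/, /ɹ/, /t/ stranded (at most one coda consonant is licensed; onsets are limited to one consonant).
Deletion applies to /p/, /ɹ/, /t/.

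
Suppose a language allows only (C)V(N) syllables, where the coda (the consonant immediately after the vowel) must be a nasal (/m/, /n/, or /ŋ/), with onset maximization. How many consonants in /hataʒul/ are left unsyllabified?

1

The consonants /l/ cannot be parsed into a legal (C)V(N) syllable (only a nasal (/m/, /n/, or /ŋ/) is licensed in coda position; onsets are limited to one consonant).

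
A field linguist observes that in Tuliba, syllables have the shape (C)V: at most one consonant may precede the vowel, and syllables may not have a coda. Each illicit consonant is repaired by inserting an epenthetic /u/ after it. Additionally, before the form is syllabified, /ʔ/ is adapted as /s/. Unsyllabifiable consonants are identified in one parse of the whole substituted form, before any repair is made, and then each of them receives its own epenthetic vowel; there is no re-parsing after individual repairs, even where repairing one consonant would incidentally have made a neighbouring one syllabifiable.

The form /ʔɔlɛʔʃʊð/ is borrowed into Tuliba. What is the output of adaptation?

Substitution: /ʔ/ → /s/, giving /sɔlɛsʃʊð/.
Under (C)V, the unsyllabifiable consonants are /s/, /ð/ (no codas are permitted; onsets are limited to one consonant).
Epenthesis after each stranded consonant: /s/ → /su/, /ð/ → /ðu/.

sɔlɛsuʃʊðu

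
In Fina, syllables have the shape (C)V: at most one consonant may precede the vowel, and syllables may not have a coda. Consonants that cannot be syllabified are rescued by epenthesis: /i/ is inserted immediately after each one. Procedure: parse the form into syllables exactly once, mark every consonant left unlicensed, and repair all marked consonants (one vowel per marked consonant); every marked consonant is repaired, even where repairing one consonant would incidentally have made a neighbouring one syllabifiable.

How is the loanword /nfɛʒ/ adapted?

nifɛʒi

Under (C)V, the unsyllabifiable consonants are /n/, /ʒ/ (no codas are permitted; onsets are limited to one consonant).
Each unlicensed consonant becomes the onset of a new syllable: /n/ → /ni/, /ʒ/ → /ʒi/.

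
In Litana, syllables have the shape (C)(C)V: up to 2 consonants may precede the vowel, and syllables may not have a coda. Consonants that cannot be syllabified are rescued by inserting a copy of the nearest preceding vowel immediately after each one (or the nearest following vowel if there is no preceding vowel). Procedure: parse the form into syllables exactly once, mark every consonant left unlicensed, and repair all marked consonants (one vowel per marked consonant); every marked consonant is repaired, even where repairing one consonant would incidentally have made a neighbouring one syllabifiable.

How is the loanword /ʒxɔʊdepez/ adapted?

Syllabifying with onset maximization leaves /z/ stranded (no codas are permitted; onsets may contain at most 2 consonants).
Inserting the epenthetic vowel yields /z/ → /ze/.

ʒxɔʊdepeze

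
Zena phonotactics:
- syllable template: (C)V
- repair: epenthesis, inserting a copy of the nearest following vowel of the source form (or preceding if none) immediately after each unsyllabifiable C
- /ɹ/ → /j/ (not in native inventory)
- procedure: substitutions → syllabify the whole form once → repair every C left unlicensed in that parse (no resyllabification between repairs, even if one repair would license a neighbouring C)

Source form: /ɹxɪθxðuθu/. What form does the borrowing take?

jɪxɪθuxuðuθu

Substitution: /ɹ/ → /j/, giving /jxɪθxðuθu/.
The consonants /j/, /θ/, /x/ cannot be parsed into a legal (C)V syllable (no codas are permitted; onsets are limited to one consonant).
Each unlicensed consonant becomes the onset of a new syllable: /j/ → /jɪ/, /θ/ → /θu/, /x/ → /xu/.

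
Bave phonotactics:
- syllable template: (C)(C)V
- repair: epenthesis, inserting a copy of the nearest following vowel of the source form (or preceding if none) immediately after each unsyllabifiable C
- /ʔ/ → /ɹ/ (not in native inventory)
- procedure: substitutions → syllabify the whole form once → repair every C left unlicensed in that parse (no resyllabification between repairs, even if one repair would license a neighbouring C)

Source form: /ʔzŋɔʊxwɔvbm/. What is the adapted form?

ɹɔzŋɔʊxwɔvɔbɔmɔ

Substitution: /ʔ/ → /ɹ/, giving /ɹzŋɔʊxwɔvbm/.
Syllabifying with onset maximization leaves /ɹ/, /v/, /b/, /m/ stranded (no codas are permitted; onsets may contain at most 2 consonants).
Each unlicensed consonant becomes the onset of a new syllable: /ɹ/ → /ɹɔ/, /v/ → /vɔ/, /b/ → /bɔ/, /m/ → /mɔ/.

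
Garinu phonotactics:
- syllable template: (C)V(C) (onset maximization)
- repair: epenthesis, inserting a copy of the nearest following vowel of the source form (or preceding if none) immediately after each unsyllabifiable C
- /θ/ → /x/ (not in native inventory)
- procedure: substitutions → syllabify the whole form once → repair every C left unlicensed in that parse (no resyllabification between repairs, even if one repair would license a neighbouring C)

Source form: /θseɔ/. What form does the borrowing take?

Substitution: /θ/ → /x/, giving /xseɔ/.
Under (C)V(C), the unsyllabifiable consonants are /x/ (at most one coda consonant is licensed; onsets are limited to one consonant).
Each unlicensed consonant becomes the onset of a new syllable: /x/ → /xe/.

xeseɔ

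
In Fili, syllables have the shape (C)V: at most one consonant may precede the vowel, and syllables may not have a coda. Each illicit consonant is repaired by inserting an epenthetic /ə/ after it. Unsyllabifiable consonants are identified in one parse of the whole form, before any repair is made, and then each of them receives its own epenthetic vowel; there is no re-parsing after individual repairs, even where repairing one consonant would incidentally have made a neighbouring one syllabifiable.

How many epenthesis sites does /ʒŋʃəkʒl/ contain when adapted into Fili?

The unsyllabifiable consonants are /ʒ/, /ŋ/, /k/, /ʒ/, /l/; each receives one epenthetic vowel.

5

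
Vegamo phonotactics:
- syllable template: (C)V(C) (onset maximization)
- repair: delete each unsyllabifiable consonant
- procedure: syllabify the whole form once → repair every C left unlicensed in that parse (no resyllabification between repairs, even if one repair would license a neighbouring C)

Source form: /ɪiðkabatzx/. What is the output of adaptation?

ɪiðkabat

Syllabifying with onset maximization leaves /z/, /x/ stranded (at most one coda consonant is licensed; onsets are limited to one consonant).
Deletion applies to /z/, /x/.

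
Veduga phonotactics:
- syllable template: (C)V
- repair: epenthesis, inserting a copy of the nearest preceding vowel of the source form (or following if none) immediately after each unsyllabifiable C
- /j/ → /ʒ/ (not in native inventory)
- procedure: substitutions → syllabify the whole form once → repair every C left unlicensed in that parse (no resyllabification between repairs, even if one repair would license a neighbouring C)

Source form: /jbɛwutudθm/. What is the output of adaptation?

Substitution: /j/ → /ʒ/, giving /ʒbɛwutudθm/.
The consonants /ʒ/, /d/, /θ/, /m/ cannot be parsed into a legal (C)V syllable (no codas are permitted; onsets are limited to one consonant).
Epenthesis after each stranded consonant: /ʒ/ → /ʒɛ/, /d/ → /du/, /θ/ → /θu/, /m/ → /mu/.

ʒɛbɛwutuduθumu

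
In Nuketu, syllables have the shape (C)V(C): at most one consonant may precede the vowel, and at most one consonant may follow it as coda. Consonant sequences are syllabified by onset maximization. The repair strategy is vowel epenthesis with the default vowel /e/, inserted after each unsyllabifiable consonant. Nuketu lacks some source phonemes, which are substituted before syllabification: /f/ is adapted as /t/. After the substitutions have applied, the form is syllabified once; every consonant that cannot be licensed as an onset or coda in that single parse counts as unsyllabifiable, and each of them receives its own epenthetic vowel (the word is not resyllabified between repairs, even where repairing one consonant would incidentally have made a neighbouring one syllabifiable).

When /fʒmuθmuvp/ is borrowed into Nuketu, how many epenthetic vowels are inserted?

3

After substitution the input is /tʒmuθmuvp/.
The unsyllabifiable consonants are /t/, /ʒ/, /p/; each receives one epenthetic vowel.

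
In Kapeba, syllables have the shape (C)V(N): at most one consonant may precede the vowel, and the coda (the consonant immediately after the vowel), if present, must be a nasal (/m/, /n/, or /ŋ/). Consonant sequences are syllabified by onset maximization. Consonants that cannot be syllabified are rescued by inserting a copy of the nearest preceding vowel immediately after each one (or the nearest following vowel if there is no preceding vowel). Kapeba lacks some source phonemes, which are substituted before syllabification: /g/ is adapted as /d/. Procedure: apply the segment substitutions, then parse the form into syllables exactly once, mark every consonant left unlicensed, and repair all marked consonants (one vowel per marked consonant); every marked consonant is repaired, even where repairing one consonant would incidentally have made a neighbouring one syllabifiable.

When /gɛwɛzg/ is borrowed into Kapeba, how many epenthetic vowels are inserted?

After substitution the input is /dɛwɛzd/.
The unsyllabifiable consonants are /z/, /d/; each receives one epenthetic vowel.

2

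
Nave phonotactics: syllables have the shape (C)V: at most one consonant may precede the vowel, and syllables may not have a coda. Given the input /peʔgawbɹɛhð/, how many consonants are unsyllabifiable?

Under (C)V, the unsyllabifiable consonants are /ʔ/, /w/, /b/, /h/, /ð/ (no codas are permitted; onsets are limited to one consonant).

5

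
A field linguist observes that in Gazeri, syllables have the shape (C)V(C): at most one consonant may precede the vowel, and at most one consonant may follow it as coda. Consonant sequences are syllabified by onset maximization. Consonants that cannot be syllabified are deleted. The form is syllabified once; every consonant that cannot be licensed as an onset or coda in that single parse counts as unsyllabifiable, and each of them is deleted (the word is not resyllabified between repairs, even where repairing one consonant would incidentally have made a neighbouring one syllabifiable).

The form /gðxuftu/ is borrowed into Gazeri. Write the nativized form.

Syllabifying with onset maximization leaves /g/, /ð/ stranded (at most one coda consonant is licensed; onsets are limited to one consonant).
Each unlicensed consonant is deleted: /g/, /ð/.

xuftu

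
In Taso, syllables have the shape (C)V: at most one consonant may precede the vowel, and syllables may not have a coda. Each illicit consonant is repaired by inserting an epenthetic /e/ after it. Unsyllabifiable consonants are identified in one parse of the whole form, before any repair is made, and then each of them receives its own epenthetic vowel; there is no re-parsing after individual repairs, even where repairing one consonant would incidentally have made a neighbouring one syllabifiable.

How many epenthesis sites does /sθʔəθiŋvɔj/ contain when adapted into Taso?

4

The unsyllabifiable consonants are /s/, /θ/, /ŋ/, /j/; each receives one epenthetic vowel.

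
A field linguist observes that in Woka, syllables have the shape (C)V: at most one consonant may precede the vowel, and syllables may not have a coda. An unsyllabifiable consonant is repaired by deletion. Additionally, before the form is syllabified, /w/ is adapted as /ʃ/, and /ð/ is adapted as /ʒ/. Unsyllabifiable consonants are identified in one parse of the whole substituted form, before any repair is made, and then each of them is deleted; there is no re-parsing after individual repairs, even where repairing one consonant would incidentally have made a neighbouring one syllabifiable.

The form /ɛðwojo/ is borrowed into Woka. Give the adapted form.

ɛʃojo

Substitution: /ð/ → /ʒ/, /w/ → /ʃ/, giving /ɛʒʃojo/.
Syllabifying with onset maximization leaves /ʒ/ stranded (no codas are permitted; onsets are limited to one consonant).
Each unlicensed consonant is deleted: /ʒ/.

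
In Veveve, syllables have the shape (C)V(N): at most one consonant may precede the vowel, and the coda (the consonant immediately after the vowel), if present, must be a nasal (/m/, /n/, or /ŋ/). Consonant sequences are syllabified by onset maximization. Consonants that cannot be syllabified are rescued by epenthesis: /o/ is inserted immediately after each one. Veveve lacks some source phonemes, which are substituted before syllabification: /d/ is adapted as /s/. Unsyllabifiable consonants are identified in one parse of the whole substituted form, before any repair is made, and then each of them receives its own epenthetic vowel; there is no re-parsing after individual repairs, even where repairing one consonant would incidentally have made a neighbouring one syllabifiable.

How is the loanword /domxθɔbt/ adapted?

somxoθɔboto

Substitution: /d/ → /s/, giving /somxθɔbt/.
Syllabifying with onset maximization leaves /x/, /b/, /t/ stranded (only a nasal (/m/, /n/, or /ŋ/) is licensed in coda position; onsets are limited to one consonant).
Inserting the epenthetic vowel yields /x/ → /xo/, /b/ → /bo/, /t/ → /to/.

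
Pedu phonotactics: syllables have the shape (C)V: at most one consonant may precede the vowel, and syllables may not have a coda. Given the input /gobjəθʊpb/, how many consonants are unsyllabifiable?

Under (C)V, the unsyllabifiable consonants are /b/, /p/, /b/ (no codas are permitted; onsets are limited to one consonant).

3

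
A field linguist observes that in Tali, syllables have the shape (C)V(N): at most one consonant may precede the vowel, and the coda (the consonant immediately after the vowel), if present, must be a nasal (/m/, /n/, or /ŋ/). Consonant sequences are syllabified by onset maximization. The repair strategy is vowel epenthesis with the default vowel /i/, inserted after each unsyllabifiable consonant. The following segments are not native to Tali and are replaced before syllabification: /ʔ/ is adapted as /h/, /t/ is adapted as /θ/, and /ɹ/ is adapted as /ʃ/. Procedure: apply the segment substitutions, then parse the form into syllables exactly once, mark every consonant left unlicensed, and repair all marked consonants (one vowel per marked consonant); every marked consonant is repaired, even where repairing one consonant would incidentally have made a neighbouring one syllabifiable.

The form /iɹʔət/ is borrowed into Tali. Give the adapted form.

Substitution: /ɹ/ → /ʃ/, /ʔ/ → /h/, /t/ → /θ/, giving /iʃhəθ/.
Syllabifying with onset maximization leaves /ʃ/, /θ/ stranded (only a nasal (/m/, /n/, or /ŋ/) is licensed in coda position; onsets are limited to one consonant).
Each unlicensed consonant becomes the onset of a new syllable: /ʃ/ → /ʃi/, /θ/ → /θi/.

iʃihəθi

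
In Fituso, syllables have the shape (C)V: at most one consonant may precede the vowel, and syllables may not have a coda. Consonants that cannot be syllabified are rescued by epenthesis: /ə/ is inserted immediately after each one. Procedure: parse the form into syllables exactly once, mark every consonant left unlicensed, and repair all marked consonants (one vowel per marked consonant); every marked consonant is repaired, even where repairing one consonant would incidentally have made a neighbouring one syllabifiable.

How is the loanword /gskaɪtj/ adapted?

gəsəkaɪtəjə

The consonants /g/, /s/, /t/, /j/ cannot be parsed into a legal (C)V syllable (no codas are permitted; onsets are limited to one consonant).
Inserting the epenthetic vowel yields /g/ → /gə/, /s/ → /sə/, /t/ → /tə/, /j/ → /jə/.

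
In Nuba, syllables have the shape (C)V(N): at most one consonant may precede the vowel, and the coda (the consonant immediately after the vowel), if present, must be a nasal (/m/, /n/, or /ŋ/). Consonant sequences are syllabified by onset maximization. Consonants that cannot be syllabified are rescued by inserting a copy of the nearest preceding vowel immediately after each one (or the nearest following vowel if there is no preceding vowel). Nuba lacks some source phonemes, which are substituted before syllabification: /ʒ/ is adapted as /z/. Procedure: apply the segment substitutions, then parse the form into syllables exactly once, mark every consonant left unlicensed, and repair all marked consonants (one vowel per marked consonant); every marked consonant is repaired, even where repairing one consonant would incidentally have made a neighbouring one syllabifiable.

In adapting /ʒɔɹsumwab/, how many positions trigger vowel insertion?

After substitution the input is /zɔɹsumwab/.
The unsyllabifiable consonants are /ɹ/, /b/; each receives one epenthetic vowel.

2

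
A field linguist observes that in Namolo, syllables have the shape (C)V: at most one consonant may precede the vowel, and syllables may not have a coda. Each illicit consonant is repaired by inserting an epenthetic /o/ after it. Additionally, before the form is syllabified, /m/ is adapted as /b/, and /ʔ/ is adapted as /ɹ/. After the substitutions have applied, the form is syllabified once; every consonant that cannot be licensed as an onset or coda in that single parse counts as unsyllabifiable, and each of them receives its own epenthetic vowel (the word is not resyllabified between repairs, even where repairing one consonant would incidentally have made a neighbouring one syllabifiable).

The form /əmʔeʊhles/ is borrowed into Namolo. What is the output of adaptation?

Substitution: /m/ → /b/, /ʔ/ → /ɹ/, giving /əbɹeʊhles/.
Under (C)V, the unsyllabifiable consonants are /b/, /h/, /s/ (no codas are permitted; onsets are limited to one consonant).
Inserting the epenthetic vowel yields /b/ → /bo/, /h/ → /ho/, /s/ → /so/.

əboɹeʊholeso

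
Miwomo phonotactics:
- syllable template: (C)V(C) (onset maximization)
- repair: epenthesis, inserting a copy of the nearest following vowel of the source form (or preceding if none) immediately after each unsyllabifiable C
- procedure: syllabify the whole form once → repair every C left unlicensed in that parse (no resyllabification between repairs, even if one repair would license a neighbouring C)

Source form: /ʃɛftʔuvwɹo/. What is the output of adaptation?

ʃɛftuʔuvwoɹo

Syllabifying with onset maximization leaves /t/, /w/ stranded (at most one coda consonant is licensed; onsets are limited to one consonant).
Epenthesis after each stranded consonant: /t/ → /tu/, /w/ → /wo/.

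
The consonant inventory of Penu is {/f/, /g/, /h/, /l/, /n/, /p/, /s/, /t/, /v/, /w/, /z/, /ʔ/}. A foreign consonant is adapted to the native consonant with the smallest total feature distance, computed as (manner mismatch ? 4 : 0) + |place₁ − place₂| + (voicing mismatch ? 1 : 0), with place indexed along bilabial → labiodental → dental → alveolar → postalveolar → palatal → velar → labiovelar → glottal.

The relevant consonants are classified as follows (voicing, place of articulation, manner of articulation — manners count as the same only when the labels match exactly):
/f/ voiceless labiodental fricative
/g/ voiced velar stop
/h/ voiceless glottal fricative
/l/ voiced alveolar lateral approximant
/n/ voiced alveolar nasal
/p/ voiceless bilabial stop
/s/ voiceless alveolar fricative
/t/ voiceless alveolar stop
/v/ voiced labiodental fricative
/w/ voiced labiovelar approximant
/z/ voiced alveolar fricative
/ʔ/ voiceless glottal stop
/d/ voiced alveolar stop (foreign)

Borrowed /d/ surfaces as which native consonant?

t

/t/ is closest: same manner (stop), place distance 0 (alveolar→alveolar), voicing differs (+1); total 1. Next closest is /g/ at distance 3.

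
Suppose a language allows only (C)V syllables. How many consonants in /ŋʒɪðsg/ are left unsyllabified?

Under (C)V, the unsyllabifiable consonants are /ŋ/, /ð/, /s/, /g/ (no codas are permitted; onsets are limited to one consonant).

4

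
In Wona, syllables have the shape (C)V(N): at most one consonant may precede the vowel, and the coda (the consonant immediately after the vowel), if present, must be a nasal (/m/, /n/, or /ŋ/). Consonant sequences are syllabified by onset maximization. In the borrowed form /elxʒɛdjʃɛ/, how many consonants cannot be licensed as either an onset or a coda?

4

The consonants /l/, /x/, /d/, /j/ cannot be parsed into a legal (C)V(N) syllable (only a nasal (/m/, /n/, or /ŋ/) is licensed in coda position; onsets are limited to one consonant).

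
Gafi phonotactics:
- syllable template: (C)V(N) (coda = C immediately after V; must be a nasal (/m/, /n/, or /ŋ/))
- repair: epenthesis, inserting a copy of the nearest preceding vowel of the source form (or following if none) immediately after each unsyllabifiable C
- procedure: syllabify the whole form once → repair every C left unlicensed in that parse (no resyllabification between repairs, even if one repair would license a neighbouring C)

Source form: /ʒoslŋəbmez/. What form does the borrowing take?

ʒosoloŋəbəmeze

Syllabifying with onset maximization leaves /s/, /l/, /b/, /z/ stranded (only a nasal (/m/, /n/, or /ŋ/) is licensed in coda position; onsets are limited to one consonant).
Epenthesis after each stranded consonant: /s/ → /so/, /l/ → /lo/, /b/ → /bə/, /z/ → /ze/.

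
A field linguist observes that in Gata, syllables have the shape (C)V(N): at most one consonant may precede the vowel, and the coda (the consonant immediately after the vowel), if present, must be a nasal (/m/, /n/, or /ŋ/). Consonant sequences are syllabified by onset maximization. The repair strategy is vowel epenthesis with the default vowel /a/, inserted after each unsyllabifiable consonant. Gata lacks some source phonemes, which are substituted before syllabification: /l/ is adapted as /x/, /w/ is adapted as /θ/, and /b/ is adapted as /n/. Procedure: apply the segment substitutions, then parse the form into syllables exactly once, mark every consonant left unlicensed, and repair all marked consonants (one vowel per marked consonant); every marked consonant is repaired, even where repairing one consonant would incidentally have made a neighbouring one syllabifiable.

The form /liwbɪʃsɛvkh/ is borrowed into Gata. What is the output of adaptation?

xiθanɪʃasɛvakaha

Substitution: /l/ → /x/, /w/ → /θ/, /b/ → /n/, giving /xiθnɪʃsɛvkh/.
The consonants /θ/, /ʃ/, /v/, /k/, /h/ cannot be parsed into a legal (C)V(N) syllable (only a nasal (/m/, /n/, or /ŋ/) is licensed in coda position; onsets are limited to one consonant).
Each unlicensed consonant becomes the onset of a new syllable: /θ/ → /θa/, /ʃ/ → /ʃa/, /v/ → /va/, /k/ → /ka/, /h/ → /ha/.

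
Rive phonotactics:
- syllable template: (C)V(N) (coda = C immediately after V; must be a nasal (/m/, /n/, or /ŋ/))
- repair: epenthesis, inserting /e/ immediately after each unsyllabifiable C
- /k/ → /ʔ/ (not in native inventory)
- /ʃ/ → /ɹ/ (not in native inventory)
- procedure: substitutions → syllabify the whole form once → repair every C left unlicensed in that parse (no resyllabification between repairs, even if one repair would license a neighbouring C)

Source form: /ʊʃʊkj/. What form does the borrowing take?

Substitution: /ʃ/ → /ɹ/, /k/ → /ʔ/, giving /ʊɹʊʔj/.
Under (C)V(N), the unsyllabifiable consonants are /ʔ/, /j/ (only a nasal (/m/, /n/, or /ŋ/) is licensed in coda position; onsets are limited to one consonant).
Epenthesis after each stranded consonant: /ʔ/ → /ʔe/, /j/ → /je/.

ʊɹʊʔeje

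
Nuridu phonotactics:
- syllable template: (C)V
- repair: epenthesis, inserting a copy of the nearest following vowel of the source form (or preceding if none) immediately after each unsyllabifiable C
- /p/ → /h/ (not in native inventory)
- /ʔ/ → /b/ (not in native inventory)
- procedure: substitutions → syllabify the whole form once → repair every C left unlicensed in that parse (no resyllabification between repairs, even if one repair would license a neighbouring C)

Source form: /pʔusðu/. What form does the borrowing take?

hubusuðu

Substitution: /p/ → /h/, /ʔ/ → /b/, giving /hbusðu/.
Syllabifying with onset maximization leaves /h/, /s/ stranded (no codas are permitted; onsets are limited to one consonant).
Epenthesis after each stranded consonant: /h/ → /hu/, /s/ → /su/.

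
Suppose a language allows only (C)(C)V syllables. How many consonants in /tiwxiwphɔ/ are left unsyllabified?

Syllabifying with onset maximization leaves /w/ stranded (no codas are permitted; onsets may contain at most 2 consonants).

1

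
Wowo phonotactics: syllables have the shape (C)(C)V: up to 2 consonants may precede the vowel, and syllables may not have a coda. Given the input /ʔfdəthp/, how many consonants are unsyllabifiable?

Under (C)(C)V, the unsyllabifiable consonants are /ʔ/, /t/, /h/, /p/ (no codas are permitted; onsets may contain at most 2 consonants).

4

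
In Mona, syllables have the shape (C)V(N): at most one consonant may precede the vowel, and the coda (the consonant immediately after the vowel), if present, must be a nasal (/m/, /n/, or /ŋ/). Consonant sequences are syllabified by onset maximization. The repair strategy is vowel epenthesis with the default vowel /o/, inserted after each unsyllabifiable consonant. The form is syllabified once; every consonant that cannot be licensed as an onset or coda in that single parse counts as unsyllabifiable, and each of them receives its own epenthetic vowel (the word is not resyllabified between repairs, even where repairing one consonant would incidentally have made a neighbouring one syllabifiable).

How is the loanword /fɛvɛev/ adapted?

Under (C)V(N), the unsyllabifiable consonants are /v/ (only a nasal (/m/, /n/, or /ŋ/) is licensed in coda position; onsets are limited to one consonant).
Each unlicensed consonant becomes the onset of a new syllable: /v/ → /vo/.

fɛvɛevo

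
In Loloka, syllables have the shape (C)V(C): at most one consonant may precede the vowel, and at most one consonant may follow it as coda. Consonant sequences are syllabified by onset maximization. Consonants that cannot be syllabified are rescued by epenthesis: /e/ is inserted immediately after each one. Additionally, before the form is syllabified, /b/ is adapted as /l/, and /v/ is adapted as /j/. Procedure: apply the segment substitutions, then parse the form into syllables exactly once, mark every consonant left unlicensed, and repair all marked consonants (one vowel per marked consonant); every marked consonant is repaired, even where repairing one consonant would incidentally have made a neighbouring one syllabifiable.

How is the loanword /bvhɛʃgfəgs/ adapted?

lejehɛʃgefəgse

Substitution: /b/ → /l/, /v/ → /j/, giving /ljhɛʃgfəgs/.
Syllabifying with onset maximization leaves /l/, /j/, /g/, /s/ stranded (at most one coda consonant is licensed; onsets are limited to one consonant).
Epenthesis after each stranded consonant: /l/ → /le/, /j/ → /je/, /g/ → /ge/, /s/ → /se/.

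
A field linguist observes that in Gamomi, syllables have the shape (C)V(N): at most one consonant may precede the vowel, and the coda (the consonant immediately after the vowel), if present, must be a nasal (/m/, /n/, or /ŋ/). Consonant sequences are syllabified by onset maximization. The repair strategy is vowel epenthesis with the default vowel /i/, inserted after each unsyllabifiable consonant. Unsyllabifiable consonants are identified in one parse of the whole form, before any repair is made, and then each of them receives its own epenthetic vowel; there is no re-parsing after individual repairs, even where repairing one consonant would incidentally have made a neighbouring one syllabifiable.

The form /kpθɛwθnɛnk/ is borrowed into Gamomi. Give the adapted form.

kipiθɛwiθinɛnki

Under (C)V(N), the unsyllabifiable consonants are /k/, /p/, /w/, /θ/, /k/ (only a nasal (/m/, /n/, or /ŋ/) is licensed in coda position; onsets are limited to one consonant).
Inserting the epenthetic vowel yields /k/ → /ki/, /p/ → /pi/, /w/ → /wi/, /θ/ → /θi/, /k/ → /ki/.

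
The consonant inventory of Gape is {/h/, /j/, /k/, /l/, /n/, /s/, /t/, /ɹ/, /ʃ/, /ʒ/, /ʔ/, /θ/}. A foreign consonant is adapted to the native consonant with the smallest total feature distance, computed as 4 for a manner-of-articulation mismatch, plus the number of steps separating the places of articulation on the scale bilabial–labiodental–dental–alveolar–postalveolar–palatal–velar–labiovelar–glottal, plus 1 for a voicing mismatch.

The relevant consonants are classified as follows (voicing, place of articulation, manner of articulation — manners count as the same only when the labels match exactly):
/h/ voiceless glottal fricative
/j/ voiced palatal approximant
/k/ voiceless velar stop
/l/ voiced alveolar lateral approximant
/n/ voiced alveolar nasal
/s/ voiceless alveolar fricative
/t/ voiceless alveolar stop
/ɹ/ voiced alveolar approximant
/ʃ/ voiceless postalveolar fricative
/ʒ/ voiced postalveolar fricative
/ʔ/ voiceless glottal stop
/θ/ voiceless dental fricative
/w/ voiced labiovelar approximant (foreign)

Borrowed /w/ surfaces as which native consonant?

j

/j/ is closest: same manner (approximant), place distance 2 (labiovelar→palatal), same voicing; total 2. Next closest is /ɹ/ at distance 4.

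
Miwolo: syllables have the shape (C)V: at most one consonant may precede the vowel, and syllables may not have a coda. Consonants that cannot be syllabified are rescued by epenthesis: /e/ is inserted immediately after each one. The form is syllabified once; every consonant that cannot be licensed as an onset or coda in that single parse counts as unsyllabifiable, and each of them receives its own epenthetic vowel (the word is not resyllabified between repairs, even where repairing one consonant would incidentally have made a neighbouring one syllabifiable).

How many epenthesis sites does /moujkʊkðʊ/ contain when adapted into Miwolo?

The unsyllabifiable consonants are /j/, /k/; each receives one epenthetic vowel.

2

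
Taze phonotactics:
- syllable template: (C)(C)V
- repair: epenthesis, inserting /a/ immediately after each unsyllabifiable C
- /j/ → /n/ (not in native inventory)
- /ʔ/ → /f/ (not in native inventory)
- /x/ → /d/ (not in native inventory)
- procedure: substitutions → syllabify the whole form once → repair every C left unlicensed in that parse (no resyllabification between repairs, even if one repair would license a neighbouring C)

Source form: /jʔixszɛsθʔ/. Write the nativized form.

nfidaszɛsaθafa

Substitution: /j/ → /n/, /ʔ/ → /f/, /x/ → /d/, giving /nfidszɛsθf/.
Under (C)(C)V, the unsyllabifiable consonants are /d/, /s/, /θ/, /f/ (no codas are permitted; onsets may contain at most 2 consonants).
Inserting the epenthetic vowel yields /d/ → /da/, /s/ → /sa/, /θ/ → /θa/, /f/ → /fa/.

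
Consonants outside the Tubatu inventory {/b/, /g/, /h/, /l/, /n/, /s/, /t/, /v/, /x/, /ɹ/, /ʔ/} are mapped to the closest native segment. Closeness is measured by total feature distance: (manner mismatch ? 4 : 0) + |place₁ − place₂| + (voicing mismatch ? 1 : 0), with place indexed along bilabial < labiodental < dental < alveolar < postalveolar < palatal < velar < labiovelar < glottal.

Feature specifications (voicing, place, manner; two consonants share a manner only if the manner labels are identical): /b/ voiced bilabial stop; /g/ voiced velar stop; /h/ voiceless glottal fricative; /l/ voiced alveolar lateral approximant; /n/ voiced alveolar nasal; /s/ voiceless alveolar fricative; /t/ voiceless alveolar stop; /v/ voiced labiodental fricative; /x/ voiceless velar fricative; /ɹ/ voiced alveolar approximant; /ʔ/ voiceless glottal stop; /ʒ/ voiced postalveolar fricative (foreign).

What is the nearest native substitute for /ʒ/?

/s/ is closest: same manner (fricative), place distance 1 (postalveolar→alveolar), voicing differs (+1); total 2. Next closest is /v/ at distance 3.

s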